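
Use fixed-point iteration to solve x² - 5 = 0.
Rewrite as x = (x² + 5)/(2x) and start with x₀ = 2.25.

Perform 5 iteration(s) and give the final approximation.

Equation: x² - 5 = 0
Fixed-point form: x = (x² + 5)/(2x)
x₀ = 2.25

x_1 = g(2.250000) = 2.236111
x_2 = g(2.236111) = 2.236068
x_3 = g(2.236068) = 2.236068
x_4 = g(2.236068) = 2.236068
x_5 = g(2.236068) = 2.236068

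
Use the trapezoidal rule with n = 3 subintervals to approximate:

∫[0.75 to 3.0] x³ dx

f(x) = x³
a = 0.75, b = 3.0, n = 3
h = (b - a)/n = 0.750000

Trapezoidal rule: (h/2)[f(x₀) + 2f(x₁) + 2f(x₂) + ... + f(xₙ)]

x_0 = 0.7500, f(x_0) = 0.421875, coefficient = 1
x_1 = 1.5000, f(x_1) = 3.375000, coefficient = 2
x_2 = 2.2500, f(x_2) = 11.390625, coefficient = 2
x_3 = 3.0000, f(x_3) = 27.000000, coefficient = 1

I ≈ (0.750000/2) × 56.953125 = 21.357422
Exact value: 20.170898
Error: 1.186523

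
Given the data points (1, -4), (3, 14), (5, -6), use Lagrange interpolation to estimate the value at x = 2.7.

Lagrange interpolation formula:
P(x) = Σ yᵢ × Lᵢ(x)
where Lᵢ(x) = Π_{j≠i} (x - xⱼ)/(xᵢ - xⱼ)

L_0(2.7) = (2.7 - 3)/(1 - 3) × (2.7 - 5)/(1 - 5) = 0.086250
L_1(2.7) = (2.7 - 1)/(3 - 1) × (2.7 - 5)/(3 - 5) = 0.977500
L_2(2.7) = (2.7 - 1)/(5 - 1) × (2.7 - 3)/(5 - 3) = -0.063750

P(2.7) = (-4)×L_0(2.7) + 14×L_1(2.7) + (-6)×L_2(2.7)
P(2.7) = 13.722500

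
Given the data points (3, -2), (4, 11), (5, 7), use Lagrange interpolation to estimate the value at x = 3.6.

Lagrange interpolation formula:
P(x) = Σ yᵢ × Lᵢ(x)
where Lᵢ(x) = Π_{j≠i} (x - xⱼ)/(xᵢ - xⱼ)

L_0(3.6) = (3.6 - 4)/(3 - 4) × (3.6 - 5)/(3 - 5) = 0.280000
L_1(3.6) = (3.6 - 3)/(4 - 3) × (3.6 - 5)/(4 - 5) = 0.840000
L_2(3.6) = (3.6 - 3)/(5 - 3) × (3.6 - 4)/(5 - 4) = -0.120000

P(3.6) = (-2)×L_0(3.6) + 11×L_1(3.6) + 7×L_2(3.6)
P(3.6) = 7.840000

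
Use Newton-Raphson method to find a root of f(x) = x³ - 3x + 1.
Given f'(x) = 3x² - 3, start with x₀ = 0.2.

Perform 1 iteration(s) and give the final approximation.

f(x) = x³ - 3x + 1
f'(x) = 3x² - 3
x₀ = 0.2

Newton-Raphson formula: x_{n+1} = x_n - f(x_n)/f'(x_n)

Iteration 1:
  f(0.200000) = 0.408000
  f'(0.200000) = -2.880000
  x_1 = 0.200000 - 0.408000/(-2.880000) = 0.341667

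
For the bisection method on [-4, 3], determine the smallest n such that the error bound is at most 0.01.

We need (b-a)/2^n ≤ 0.01
(3 - (-4))/2^n ≤ 0.01
7/2^n ≤ 0.01
2^n ≥ 700
n ≥ log₂(700) = 9.45
n ≥ 10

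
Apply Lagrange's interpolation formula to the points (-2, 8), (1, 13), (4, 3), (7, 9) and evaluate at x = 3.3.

Lagrange interpolation formula:
P(x) = Σ yᵢ × Lᵢ(x)
where Lᵢ(x) = Π_{j≠i} (x - xⱼ)/(xᵢ - xⱼ)

L_0(3.3) = (3.3 - 1)/(-2 - 1) × (3.3 - 4)/(-2 - 4) × (3.3 - 7)/(-2 - 7) = -0.036772
L_1(3.3) = (3.3 - (-2))/(1 - (-2)) × (3.3 - 4)/(1 - 4) × (3.3 - 7)/(1 - 7) = 0.254204
L_2(3.3) = (3.3 - (-2))/(4 - (-2)) × (3.3 - 1)/(4 - 1) × (3.3 - 7)/(4 - 7) = 0.835241
L_3(3.3) = (3.3 - (-2))/(7 - (-2)) × (3.3 - 1)/(7 - 1) × (3.3 - 4)/(7 - 4) = -0.052673

P(3.3) = 8×L_0(3.3) + 13×L_1(3.3) + 3×L_2(3.3) + 9×L_3(3.3)
P(3.3) = 5.042142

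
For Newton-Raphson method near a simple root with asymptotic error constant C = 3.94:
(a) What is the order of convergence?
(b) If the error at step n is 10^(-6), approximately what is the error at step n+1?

(a) Newton-Raphson has quadratic (order 2) convergence near simple roots.
    This means |e_{n+1}| ≈ C|e_n|².

(b) With |e_n| = 10^(-6) and C = 3.94:
    |e_{n+1}| ≈ 3.94 × (10^(-6))² = 3.94 × 10^(-12)

(a) 2 (quadratic); (b) |e_{n+1}| ≈ 3.940e-12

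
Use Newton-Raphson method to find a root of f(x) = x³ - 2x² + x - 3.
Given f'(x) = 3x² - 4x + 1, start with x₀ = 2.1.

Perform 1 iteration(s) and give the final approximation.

f(x) = x³ - 2x² + x - 3
f'(x) = 3x² - 4x + 1
x₀ = 2.1

Newton-Raphson formula: x_{n+1} = x_n - f(x_n)/f'(x_n)

Iteration 1:
  f(2.100000) = -0.459000
  f'(2.100000) = 5.830000
  x_1 = 2.100000 - (-0.459000)/5.830000 = 2.178731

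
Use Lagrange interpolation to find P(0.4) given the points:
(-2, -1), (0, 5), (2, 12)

Lagrange interpolation formula:
P(x) = Σ yᵢ × Lᵢ(x)
where Lᵢ(x) = Π_{j≠i} (x - xⱼ)/(xᵢ - xⱼ)

L_0(0.4) = (0.4 - 0)/(-2 - 0) × (0.4 - 2)/(-2 - 2) = -0.080000
L_1(0.4) = (0.4 - (-2))/(0 - (-2)) × (0.4 - 2)/(0 - 2) = 0.960000
L_2(0.4) = (0.4 - (-2))/(2 - (-2)) × (0.4 - 0)/(2 - 0) = 0.120000

P(0.4) = (-1)×L_0(0.4) + 5×L_1(0.4) + 12×L_2(0.4)
P(0.4) = 6.320000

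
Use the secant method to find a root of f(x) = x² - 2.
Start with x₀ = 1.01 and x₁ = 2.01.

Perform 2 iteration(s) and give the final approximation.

f(x) = x² - 2
x₀ = 1.01, x₁ = 2.01

Secant formula: x_{n+1} = x_n - f(x_n)(x_n - x_{n-1})/(f(x_n) - f(x_{n-1}))

Iteration 1:
  f(1.010000) = -0.979900
  f(2.010000) = 2.040100
  x_2 = 2.010000 - 2.040100×(2.010000 - 1.010000)/(2.040100 - (-0.979900))
       = 1.334470
Iteration 2:
  f(2.010000) = 2.040100
  f(1.334470) = -0.219189
  x_3 = 1.334470 - (-0.219189)×(1.334470 - 2.010000)/(-0.219189 - 2.040100)
       = 1.400008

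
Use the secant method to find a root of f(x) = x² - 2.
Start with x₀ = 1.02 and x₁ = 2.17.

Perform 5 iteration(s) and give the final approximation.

f(x) = x² - 2
x₀ = 1.02, x₁ = 2.17

Secant formula: x_{n+1} = x_n - f(x_n)(x_n - x_{n-1})/(f(x_n) - f(x_{n-1}))

Iteration 1:
  f(1.020000) = -0.959600
  f(2.170000) = 2.708900
  x_2 = 2.170000 - 2.708900×(2.170000 - 1.020000)/(2.708900 - (-0.959600))
       = 1.320815
Iteration 2:
  f(2.170000) = 2.708900
  f(1.320815) = -0.255448
  x_3 = 1.320815 - (-0.255448)×(1.320815 - 2.170000)/(-0.255448 - 2.708900)
       = 1.393992
Iteration 3:
  f(1.320815) = -0.255448
  f(1.393992) = -0.056786
  x_4 = 1.393992 - (-0.056786)×(1.393992 - 1.320815)/(-0.056786 - (-0.255448))
       = 1.414909
Iteration 4:
  f(1.393992) = -0.056786
  f(1.414909) = 0.001968
  x_5 = 1.414909 - 0.001968×(1.414909 - 1.393992)/(0.001968 - (-0.056786))
       = 1.414209
Iteration 5:
  f(1.414909) = 0.001968
  f(1.414209) = -0.000014
  x_6 = 1.414209 - (-0.000014)×(1.414209 - 1.414909)/(-0.000014 - 0.001968)
       = 1.414214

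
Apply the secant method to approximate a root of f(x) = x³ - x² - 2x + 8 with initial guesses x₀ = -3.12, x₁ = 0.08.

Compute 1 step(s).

f(x) = x³ - x² - 2x + 8
x₀ = -3.12, x₁ = 0.08

Secant formula: x_{n+1} = x_n - f(x_n)(x_n - x_{n-1})/(f(x_n) - f(x_{n-1}))

Iteration 1:
  f(-3.120000) = -25.865728
  f(0.080000) = 7.834112
  x_2 = 0.080000 - 7.834112×(0.080000 - (-3.120000))/(7.834112 - (-25.865728))
       = -0.663895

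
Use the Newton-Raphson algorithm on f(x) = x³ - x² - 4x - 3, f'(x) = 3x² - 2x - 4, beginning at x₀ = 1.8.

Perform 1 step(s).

f(x) = x³ - x² - 4x - 3
f'(x) = 3x² - 2x - 4
x₀ = 1.8

Newton-Raphson formula: x_{n+1} = x_n - f(x_n)/f'(x_n)

Iteration 1:
  f(1.800000) = -7.608000
  f'(1.800000) = 2.120000
  x_1 = 1.800000 - (-7.608000)/2.120000 = 5.388679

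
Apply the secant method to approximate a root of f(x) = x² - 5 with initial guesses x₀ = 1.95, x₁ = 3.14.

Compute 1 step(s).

f(x) = x² - 5
x₀ = 1.95, x₁ = 3.14

Secant formula: x_{n+1} = x_n - f(x_n)(x_n - x_{n-1})/(f(x_n) - f(x_{n-1}))

Iteration 1:
  f(1.950000) = -1.197500
  f(3.140000) = 4.859600
  x_2 = 3.140000 - 4.859600×(3.140000 - 1.950000)/(4.859600 - (-1.197500))
       = 2.185265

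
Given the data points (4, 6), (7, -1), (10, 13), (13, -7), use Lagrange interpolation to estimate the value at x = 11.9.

Lagrange interpolation formula:
P(x) = Σ yᵢ × Lᵢ(x)
where Lᵢ(x) = Π_{j≠i} (x - xⱼ)/(xᵢ - xⱼ)

L_0(11.9) = (11.9 - 7)/(4 - 7) × (11.9 - 10)/(4 - 10) × (11.9 - 13)/(4 - 13) = 0.063216
L_1(11.9) = (11.9 - 4)/(7 - 4) × (11.9 - 10)/(7 - 10) × (11.9 - 13)/(7 - 13) = -0.305759
L_2(11.9) = (11.9 - 4)/(10 - 4) × (11.9 - 7)/(10 - 7) × (11.9 - 13)/(10 - 13) = 0.788537
L_3(11.9) = (11.9 - 4)/(13 - 4) × (11.9 - 7)/(13 - 7) × (11.9 - 10)/(13 - 10) = 0.454006

P(11.9) = 6×L_0(11.9) + (-1)×L_1(11.9) + 13×L_2(11.9) + (-7)×L_3(11.9)
P(11.9) = 7.757994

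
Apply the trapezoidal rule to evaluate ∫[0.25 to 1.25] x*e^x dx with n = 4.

f(x) = x*e^x
a = 0.25, b = 1.25, n = 4
h = (b - a)/n = 0.250000

Trapezoidal rule: (h/2)[f(x₀) + 2f(x₁) + 2f(x₂) + ... + f(xₙ)]

x_0 = 0.2500, f(x_0) = 0.321006, coefficient = 1
x_1 = 0.5000, f(x_1) = 0.824361, coefficient = 2
x_2 = 0.7500, f(x_2) = 1.587750, coefficient = 2
x_3 = 1.0000, f(x_3) = 2.718282, coefficient = 2
x_4 = 1.2500, f(x_4) = 4.362929, coefficient = 1

I ≈ (0.250000/2) × 14.944720 = 1.868090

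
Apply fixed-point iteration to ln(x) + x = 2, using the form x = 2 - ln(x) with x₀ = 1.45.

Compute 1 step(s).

Equation: ln(x) + x = 2
Fixed-point form: x = 2 - ln(x)
x₀ = 1.45

x_1 = g(1.450000) = 1.628436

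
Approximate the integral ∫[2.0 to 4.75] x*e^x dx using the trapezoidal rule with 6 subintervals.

f(x) = x*e^x
a = 2.0, b = 4.75, n = 6
h = (b - a)/n = 0.458333

Trapezoidal rule: (h/2)[f(x₀) + 2f(x₁) + 2f(x₂) + ... + f(xₙ)]

x_0 = 2.0000, f(x_0) = 14.778112, coefficient = 1
x_1 = 2.4583, f(x_1) = 28.726411, coefficient = 2
x_2 = 2.9167, f(x_2) = 53.898793, coefficient = 2
x_3 = 3.3750, f(x_3) = 98.631958, coefficient = 2
x_4 = 3.8333, f(x_4) = 177.162622, coefficient = 2
x_5 = 4.2917, f(x_5) = 313.670109, coefficient = 2
x_6 = 4.7500, f(x_6) = 549.025352, coefficient = 1

I ≈ (0.458333/2) × 1907.983249 = 437.246161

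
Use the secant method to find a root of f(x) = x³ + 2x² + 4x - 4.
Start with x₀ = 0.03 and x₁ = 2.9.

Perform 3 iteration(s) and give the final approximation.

f(x) = x³ + 2x² + 4x - 4
x₀ = 0.03, x₁ = 2.9

Secant formula: x_{n+1} = x_n - f(x_n)(x_n - x_{n-1})/(f(x_n) - f(x_{n-1}))

Iteration 1:
  f(0.030000) = -3.878173
  f(2.900000) = 48.809000
  x_2 = 2.900000 - 48.809000×(2.900000 - 0.030000)/(48.809000 - (-3.878173))
       = 0.241254
Iteration 2:
  f(2.900000) = 48.809000
  f(0.241254) = -2.904537
  x_3 = 0.241254 - (-2.904537)×(0.241254 - 2.900000)/(-2.904537 - 48.809000)
       = 0.390584
Iteration 3:
  f(0.241254) = -2.904537
  f(0.390584) = -2.072963
  x_4 = 0.390584 - (-2.072963)×(0.390584 - 0.241254)/(-2.072963 - (-2.904537))
       = 0.762839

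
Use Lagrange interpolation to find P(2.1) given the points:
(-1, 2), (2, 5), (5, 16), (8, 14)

Lagrange interpolation formula:
P(x) = Σ yᵢ × Lᵢ(x)
where Lᵢ(x) = Π_{j≠i} (x - xⱼ)/(xᵢ - xⱼ)

L_0(2.1) = (2.1 - 2)/(-1 - 2) × (2.1 - 5)/(-1 - 5) × (2.1 - 8)/(-1 - 8) = -0.010562
L_1(2.1) = (2.1 - (-1))/(2 - (-1)) × (2.1 - 5)/(2 - 5) × (2.1 - 8)/(2 - 8) = 0.982241
L_2(2.1) = (2.1 - (-1))/(5 - (-1)) × (2.1 - 2)/(5 - 2) × (2.1 - 8)/(5 - 8) = 0.033870
L_3(2.1) = (2.1 - (-1))/(8 - (-1)) × (2.1 - 2)/(8 - 2) × (2.1 - 5)/(8 - 5) = -0.005549

P(2.1) = 2×L_0(2.1) + 5×L_1(2.1) + 16×L_2(2.1) + 14×L_3(2.1)
P(2.1) = 5.354315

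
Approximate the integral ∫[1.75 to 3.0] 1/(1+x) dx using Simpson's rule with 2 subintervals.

f(x) = 1/(1+x)
a = 1.75, b = 3.0, n = 2
h = (b - a)/n = 0.625000

Simpson's rule: (h/3)[f(x₀) + 4f(x₁) + 2f(x₂) + ... + f(xₙ)]

x_0 = 1.7500, f(x_0) = 0.363636, coefficient = 1
x_1 = 2.3750, f(x_1) = 0.296296, coefficient = 4
x_2 = 3.0000, f(x_2) = 0.250000, coefficient = 1

I ≈ (0.625000/3) × 1.798822 = 0.374754
Exact value: 0.374693
Error: 0.000061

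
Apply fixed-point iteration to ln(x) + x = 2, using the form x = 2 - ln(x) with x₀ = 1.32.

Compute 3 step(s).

Equation: ln(x) + x = 2
Fixed-point form: x = 2 - ln(x)
x₀ = 1.32

x_1 = g(1.320000) = 1.722368
x_2 = g(1.722368) = 1.456300
x_3 = g(1.456300) = 1.624101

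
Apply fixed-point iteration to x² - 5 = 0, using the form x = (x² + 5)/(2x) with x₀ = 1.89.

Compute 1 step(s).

Equation: x² - 5 = 0
Fixed-point form: x = (x² + 5)/(2x)
x₀ = 1.89

x_1 = g(1.890000) = 2.267751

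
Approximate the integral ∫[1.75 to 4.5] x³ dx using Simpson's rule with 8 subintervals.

f(x) = x³
a = 1.75, b = 4.5, n = 8
h = (b - a)/n = 0.343750

Simpson's rule: (h/3)[f(x₀) + 4f(x₁) + 2f(x₂) + ... + f(xₙ)]

x_0 = 1.7500, f(x_0) = 5.359375, coefficient = 1
x_1 = 2.0938, f(x_1) = 9.178558, coefficient = 4
x_2 = 2.4375, f(x_2) = 14.482178, coefficient = 2
x_3 = 2.7812, f(x_3) = 21.513947, coefficient = 4
x_4 = 3.1250, f(x_4) = 30.517578, coefficient = 2
x_5 = 3.4688, f(x_5) = 41.736786, coefficient = 4
x_6 = 3.8125, f(x_6) = 55.415283, coefficient = 2
x_7 = 4.1562, f(x_7) = 71.796783, coefficient = 4
x_8 = 4.5000, f(x_8) = 91.125000, coefficient = 1

I ≈ (0.343750/3) × 874.218750 = 100.170898
Exact value: 100.170898
Error: 0.000000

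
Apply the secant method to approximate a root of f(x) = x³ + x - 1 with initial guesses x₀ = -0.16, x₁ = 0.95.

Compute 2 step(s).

f(x) = x³ + x - 1
x₀ = -0.16, x₁ = 0.95

Secant formula: x_{n+1} = x_n - f(x_n)(x_n - x_{n-1})/(f(x_n) - f(x_{n-1}))

Iteration 1:
  f(-0.160000) = -1.164096
  f(0.950000) = 0.807375
  x_2 = 0.950000 - 0.807375×(0.950000 - (-0.160000))/(0.807375 - (-1.164096))
       = 0.495423
Iteration 2:
  f(0.950000) = 0.807375
  f(0.495423) = -0.382979
  x_3 = 0.495423 - (-0.382979)×(0.495423 - 0.950000)/(-0.382979 - 0.807375)
       = 0.641676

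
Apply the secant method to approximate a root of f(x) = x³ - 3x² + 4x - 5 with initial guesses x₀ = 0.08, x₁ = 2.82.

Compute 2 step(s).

f(x) = x³ - 3x² + 4x - 5
x₀ = 0.08, x₁ = 2.82

Secant formula: x_{n+1} = x_n - f(x_n)(x_n - x_{n-1})/(f(x_n) - f(x_{n-1}))

Iteration 1:
  f(0.080000) = -4.698688
  f(2.820000) = 4.848568
  x_2 = 2.820000 - 4.848568×(2.820000 - 0.080000)/(4.848568 - (-4.698688))
       = 1.428493
Iteration 2:
  f(2.820000) = 4.848568
  f(1.428493) = -2.492833
  x_3 = 1.428493 - (-2.492833)×(1.428493 - 2.820000)/(-2.492833 - 4.848568)
       = 1.900990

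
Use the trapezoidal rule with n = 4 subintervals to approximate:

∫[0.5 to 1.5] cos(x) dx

f(x) = cos(x)
a = 0.5, b = 1.5, n = 4
h = (b - a)/n = 0.250000

Trapezoidal rule: (h/2)[f(x₀) + 2f(x₁) + 2f(x₂) + ... + f(xₙ)]

x_0 = 0.5000, f(x_0) = 0.877583, coefficient = 1
x_1 = 0.7500, f(x_1) = 0.731689, coefficient = 2
x_2 = 1.0000, f(x_2) = 0.540302, coefficient = 2
x_3 = 1.2500, f(x_3) = 0.315322, coefficient = 2
x_4 = 1.5000, f(x_4) = 0.070737, coefficient = 1

I ≈ (0.250000/2) × 4.122947 = 0.515368
Exact value: 0.518069
Error: 0.002701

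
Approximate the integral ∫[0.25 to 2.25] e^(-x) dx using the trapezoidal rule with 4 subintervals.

f(x) = e^(-x)
a = 0.25, b = 2.25, n = 4
h = (b - a)/n = 0.500000

Trapezoidal rule: (h/2)[f(x₀) + 2f(x₁) + 2f(x₂) + ... + f(xₙ)]

x_0 = 0.2500, f(x_0) = 0.778801, coefficient = 1
x_1 = 0.7500, f(x_1) = 0.472367, coefficient = 2
x_2 = 1.2500, f(x_2) = 0.286505, coefficient = 2
x_3 = 1.7500, f(x_3) = 0.173774, coefficient = 2
x_4 = 2.2500, f(x_4) = 0.105399, coefficient = 1

I ≈ (0.500000/2) × 2.749491 = 0.687373
Exact value: 0.673402
Error: 0.013971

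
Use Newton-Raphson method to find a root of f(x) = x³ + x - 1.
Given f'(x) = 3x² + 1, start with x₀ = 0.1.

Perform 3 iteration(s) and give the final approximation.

f(x) = x³ + x - 1
f'(x) = 3x² + 1
x₀ = 0.1

Newton-Raphson formula: x_{n+1} = x_n - f(x_n)/f'(x_n)

Iteration 1:
  f(0.100000) = -0.899000
  f'(0.100000) = 1.030000
  x_1 = 0.100000 - (-0.899000)/1.030000 = 0.972816
Iteration 2:
  f(0.972816) = 0.893459
  f'(0.972816) = 3.839110
  x_2 = 0.972816 - 0.893459/3.839110 = 0.740090
Iteration 3:
  f(0.740090) = 0.145462
  f'(0.740090) = 2.643200
  x_3 = 0.740090 - 0.145462/2.643200 = 0.685058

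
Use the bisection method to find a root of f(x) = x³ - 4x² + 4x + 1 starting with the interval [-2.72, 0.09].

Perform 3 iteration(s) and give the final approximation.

f(x) = x³ - 4x² + 4x + 1
Initial interval: [-2.72, 0.09]

Iteration 1:
  c_1 = (-2.720000 + 0.090000)/2 = -1.315000
  f(c_1) = f(-1.315000) = -13.450831
  f(a) × f(c) ≥ 0, new interval: [-1.315000, 0.090000]
Iteration 2:
  c_2 = (-1.315000 + 0.090000)/2 = -0.612500
  f(c_2) = f(-0.612500) = -3.180408
  f(a) × f(c) ≥ 0, new interval: [-0.612500, 0.090000]
Iteration 3:
  c_3 = (-0.612500 + 0.090000)/2 = -0.261250
  f(c_3) = f(-0.261250) = -0.335837
  f(a) × f(c) ≥ 0, new interval: [-0.261250, 0.090000]

After 3 iteration(s), the approximation is c_3 = -0.261250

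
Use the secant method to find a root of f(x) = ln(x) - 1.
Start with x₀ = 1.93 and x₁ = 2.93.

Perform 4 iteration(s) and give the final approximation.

f(x) = ln(x) - 1
x₀ = 1.93, x₁ = 2.93

Secant formula: x_{n+1} = x_n - f(x_n)(x_n - x_{n-1})/(f(x_n) - f(x_{n-1}))

Iteration 1:
  f(1.930000) = -0.342480
  f(2.930000) = 0.075002
  x_2 = 2.930000 - 0.075002×(2.930000 - 1.930000)/(0.075002 - (-0.342480))
       = 2.750346
Iteration 2:
  f(2.930000) = 0.075002
  f(2.750346) = 0.011727
  x_3 = 2.750346 - 0.011727×(2.750346 - 2.930000)/(0.011727 - 0.075002)
       = 2.717051
Iteration 3:
  f(2.750346) = 0.011727
  f(2.717051) = -0.000453
  x_4 = 2.717051 - (-0.000453)×(2.717051 - 2.750346)/(-0.000453 - 0.011727)
       = 2.718289
Iteration 4:
  f(2.717051) = -0.000453
  f(2.718289) = 0.000003
  x_5 = 2.718289 - 0.000003×(2.718289 - 2.717051)/(0.000003 - (-0.000453))
       = 2.718282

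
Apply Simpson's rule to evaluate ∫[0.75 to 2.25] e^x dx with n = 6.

f(x) = e^x
a = 0.75, b = 2.25, n = 6
h = (b - a)/n = 0.250000

Simpson's rule: (h/3)[f(x₀) + 4f(x₁) + 2f(x₂) + ... + f(xₙ)]

x_0 = 0.7500, f(x_0) = 2.117000, coefficient = 1
x_1 = 1.0000, f(x_1) = 2.718282, coefficient = 4
x_2 = 1.2500, f(x_2) = 3.490343, coefficient = 2
x_3 = 1.5000, f(x_3) = 4.481689, coefficient = 4
x_4 = 1.7500, f(x_4) = 5.754603, coefficient = 2
x_5 = 2.0000, f(x_5) = 7.389056, coefficient = 4
x_6 = 2.2500, f(x_6) = 9.487736, coefficient = 1

I ≈ (0.250000/3) × 88.450735 = 7.370895
Exact value: 7.370736
Error: 0.000159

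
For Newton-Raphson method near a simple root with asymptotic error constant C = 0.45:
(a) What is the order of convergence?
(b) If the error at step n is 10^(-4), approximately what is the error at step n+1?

(a) Newton-Raphson has quadratic (order 2) convergence near simple roots.
    This means |e_{n+1}| ≈ C|e_n|².

(b) With |e_n| = 10^(-4) and C = 0.45:
    |e_{n+1}| ≈ 0.45 × (10^(-4))² = 0.45 × 10^(-8)

(a) 2 (quadratic); (b) |e_{n+1}| ≈ 4.500e-09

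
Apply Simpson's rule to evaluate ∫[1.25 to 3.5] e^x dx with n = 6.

f(x) = e^x
a = 1.25, b = 3.5, n = 6
h = (b - a)/n = 0.375000

Simpson's rule: (h/3)[f(x₀) + 4f(x₁) + 2f(x₂) + ... + f(xₙ)]

x_0 = 1.2500, f(x_0) = 3.490343, coefficient = 1
x_1 = 1.6250, f(x_1) = 5.078419, coefficient = 4
x_2 = 2.0000, f(x_2) = 7.389056, coefficient = 2
x_3 = 2.3750, f(x_3) = 10.751013, coefficient = 4
x_4 = 2.7500, f(x_4) = 15.642632, coefficient = 2
x_5 = 3.1250, f(x_5) = 22.759895, coefficient = 4
x_6 = 3.5000, f(x_6) = 33.115452, coefficient = 1

I ≈ (0.375000/3) × 237.026480 = 29.628310
Exact value: 29.625109
Error: 0.003201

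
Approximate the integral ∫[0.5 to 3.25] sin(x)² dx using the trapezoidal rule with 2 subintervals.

f(x) = sin(x)²
a = 0.5, b = 3.25, n = 2
h = (b - a)/n = 1.375000

Trapezoidal rule: (h/2)[f(x₀) + 2f(x₁) + 2f(x₂) + ... + f(xₙ)]

x_0 = 0.5000, f(x_0) = 0.229849, coefficient = 1
x_1 = 1.8750, f(x_1) = 0.910280, coefficient = 2
x_2 = 3.2500, f(x_2) = 0.011706, coefficient = 1

I ≈ (1.375000/2) × 2.062114 = 1.417704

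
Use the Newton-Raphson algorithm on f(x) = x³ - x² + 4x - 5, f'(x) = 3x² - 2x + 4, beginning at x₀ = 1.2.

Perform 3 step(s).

f(x) = x³ - x² + 4x - 5
f'(x) = 3x² - 2x + 4
x₀ = 1.2

Newton-Raphson formula: x_{n+1} = x_n - f(x_n)/f'(x_n)

Iteration 1:
  f(1.200000) = 0.088000
  f'(1.200000) = 5.920000
  x_1 = 1.200000 - 0.088000/5.920000 = 1.185135
Iteration 2:
  f(1.185135) = 0.000571
  f'(1.185135) = 5.843366
  x_2 = 1.185135 - 0.000571/5.843366 = 1.185037
Iteration 3:
  f(1.185037) = 0.000000
  f'(1.185037) = 5.842866
  x_3 = 1.185037 - 0.000000/5.842866 = 1.185037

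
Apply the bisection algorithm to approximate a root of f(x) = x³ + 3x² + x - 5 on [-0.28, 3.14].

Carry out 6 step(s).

f(x) = x³ + 3x² + x - 5
Initial interval: [-0.28, 3.14]

Iteration 1:
  c_1 = (-0.280000 + 3.140000)/2 = 1.430000
  f(c_1) = f(1.430000) = 5.488907
  f(a) × f(c) < 0, new interval: [-0.280000, 1.430000]
Iteration 2:
  c_2 = (-0.280000 + 1.430000)/2 = 0.575000
  f(c_2) = f(0.575000) = -3.243016
  f(a) × f(c) ≥ 0, new interval: [0.575000, 1.430000]
Iteration 3:
  c_3 = (0.575000 + 1.430000)/2 = 1.002500
  f(c_3) = f(1.002500) = 0.025038
  f(a) × f(c) < 0, new interval: [0.575000, 1.002500]
Iteration 4:
  c_4 = (0.575000 + 1.002500)/2 = 0.788750
  f(c_4) = f(0.788750) = -1.854168
  f(a) × f(c) ≥ 0, new interval: [0.788750, 1.002500]
Iteration 5:
  c_5 = (0.788750 + 1.002500)/2 = 0.895625
  f(c_5) = f(0.895625) = -0.979522
  f(a) × f(c) ≥ 0, new interval: [0.895625, 1.002500]
Iteration 6:
  c_6 = (0.895625 + 1.002500)/2 = 0.949063
  f(c_6) = f(0.949063) = -0.493939
  f(a) × f(c) ≥ 0, new interval: [0.949063, 1.002500]

After 6 iteration(s), the approximation is c_6 = 0.949063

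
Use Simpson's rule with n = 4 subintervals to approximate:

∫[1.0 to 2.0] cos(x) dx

f(x) = cos(x)
a = 1.0, b = 2.0, n = 4
h = (b - a)/n = 0.250000

Simpson's rule: (h/3)[f(x₀) + 4f(x₁) + 2f(x₂) + ... + f(xₙ)]

x_0 = 1.0000, f(x_0) = 0.540302, coefficient = 1
x_1 = 1.2500, f(x_1) = 0.315322, coefficient = 4
x_2 = 1.5000, f(x_2) = 0.070737, coefficient = 2
x_3 = 1.7500, f(x_3) = -0.178246, coefficient = 4
x_4 = 2.0000, f(x_4) = -0.416147, coefficient = 1

I ≈ (0.250000/3) × 0.813935 = 0.067828
Exact value: 0.067826
Error: 0.000001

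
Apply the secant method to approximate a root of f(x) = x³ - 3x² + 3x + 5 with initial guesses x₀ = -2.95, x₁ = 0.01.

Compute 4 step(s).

f(x) = x³ - 3x² + 3x + 5
x₀ = -2.95, x₁ = 0.01

Secant formula: x_{n+1} = x_n - f(x_n)(x_n - x_{n-1})/(f(x_n) - f(x_{n-1}))

Iteration 1:
  f(-2.950000) = -55.629875
  f(0.010000) = 5.029701
  x_2 = 0.010000 - 5.029701×(0.010000 - (-2.950000))/(5.029701 - (-55.629875))
       = -0.235434
Iteration 2:
  f(0.010000) = 5.029701
  f(-0.235434) = 4.114361
  x_3 = -0.235434 - 4.114361×(-0.235434 - 0.010000)/(4.114361 - 5.029701)
       = -1.338635
Iteration 3:
  f(-0.235434) = 4.114361
  f(-1.338635) = -6.790488
  x_4 = -1.338635 - (-6.790488)×(-1.338635 - (-0.235434))/(-6.790488 - 4.114361)
       = -0.651668
Iteration 4:
  f(-1.338635) = -6.790488
  f(-0.651668) = 1.494241
  x_5 = -0.651668 - 1.494241×(-0.651668 - (-1.338635))/(1.494241 - (-6.790488))
       = -0.775570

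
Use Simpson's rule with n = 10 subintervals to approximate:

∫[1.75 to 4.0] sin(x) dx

f(x) = sin(x)
a = 1.75, b = 4.0, n = 10
h = (b - a)/n = 0.225000

Simpson's rule: (h/3)[f(x₀) + 4f(x₁) + 2f(x₂) + ... + f(xₙ)]

x_0 = 1.7500, f(x_0) = 0.983986, coefficient = 1
x_1 = 1.9750, f(x_1) = 0.919416, coefficient = 4
x_2 = 2.2000, f(x_2) = 0.808496, coefficient = 2
x_3 = 2.4250, f(x_3) = 0.656819, coefficient = 4
x_4 = 2.6500, f(x_4) = 0.472031, coefficient = 2
x_5 = 2.8750, f(x_5) = 0.263446, coefficient = 4
x_6 = 3.1000, f(x_6) = 0.041581, coefficient = 2
x_7 = 3.3250, f(x_7) = -0.182381, coefficient = 4
x_8 = 3.5500, f(x_8) = -0.397148, coefficient = 2
x_9 = 3.7750, f(x_9) = -0.591895, coefficient = 4
x_10 = 4.0000, f(x_10) = -0.756802, coefficient = 1

I ≈ (0.225000/3) × 6.338725 = 0.475404
Exact value: 0.475398
Error: 0.000007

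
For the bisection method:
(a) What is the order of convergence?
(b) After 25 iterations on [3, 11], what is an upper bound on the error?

(a) Bisection has linear (order 1) convergence; the error is halved each step.

(b) Error bound = (b-a)/2^n = (11 - 3)/2^{25}
    = 8/2^{25}

(a) 1 (linear); (b) error ≤ 2.38e-07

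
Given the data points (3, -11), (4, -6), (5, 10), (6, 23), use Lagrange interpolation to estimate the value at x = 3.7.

Lagrange interpolation formula:
P(x) = Σ yᵢ × Lᵢ(x)
where Lᵢ(x) = Π_{j≠i} (x - xⱼ)/(xᵢ - xⱼ)

L_0(3.7) = (3.7 - 4)/(3 - 4) × (3.7 - 5)/(3 - 5) × (3.7 - 6)/(3 - 6) = 0.149500
L_1(3.7) = (3.7 - 3)/(4 - 3) × (3.7 - 5)/(4 - 5) × (3.7 - 6)/(4 - 6) = 1.046500
L_2(3.7) = (3.7 - 3)/(5 - 3) × (3.7 - 4)/(5 - 4) × (3.7 - 6)/(5 - 6) = -0.241500
L_3(3.7) = (3.7 - 3)/(6 - 3) × (3.7 - 4)/(6 - 4) × (3.7 - 5)/(6 - 5) = 0.045500

P(3.7) = (-11)×L_0(3.7) + (-6)×L_1(3.7) + 10×L_2(3.7) + 23×L_3(3.7)
P(3.7) = -9.292000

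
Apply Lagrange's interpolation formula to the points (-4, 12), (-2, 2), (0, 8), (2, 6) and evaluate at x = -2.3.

Lagrange interpolation formula:
P(x) = Σ yᵢ × Lᵢ(x)
where Lᵢ(x) = Π_{j≠i} (x - xⱼ)/(xᵢ - xⱼ)

L_0(-2.3) = (-2.3 - (-2))/(-4 - (-2)) × (-2.3 - 0)/(-4 - 0) × (-2.3 - 2)/(-4 - 2) = 0.061812
L_1(-2.3) = (-2.3 - (-4))/(-2 - (-4)) × (-2.3 - 0)/(-2 - 0) × (-2.3 - 2)/(-2 - 2) = 1.050812
L_2(-2.3) = (-2.3 - (-4))/(0 - (-4)) × (-2.3 - (-2))/(0 - (-2)) × (-2.3 - 2)/(0 - 2) = -0.137062
L_3(-2.3) = (-2.3 - (-4))/(2 - (-4)) × (-2.3 - (-2))/(2 - (-2)) × (-2.3 - 0)/(2 - 0) = 0.024437

P(-2.3) = 12×L_0(-2.3) + 2×L_1(-2.3) + 8×L_2(-2.3) + 6×L_3(-2.3)
P(-2.3) = 1.893500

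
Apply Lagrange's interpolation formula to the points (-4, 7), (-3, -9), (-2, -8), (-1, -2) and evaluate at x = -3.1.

Lagrange interpolation formula:
P(x) = Σ yᵢ × Lᵢ(x)
where Lᵢ(x) = Π_{j≠i} (x - xⱼ)/(xᵢ - xⱼ)

L_0(-3.1) = (-3.1 - (-3))/(-4 - (-3)) × (-3.1 - (-2))/(-4 - (-2)) × (-3.1 - (-1))/(-4 - (-1)) = 0.038500
L_1(-3.1) = (-3.1 - (-4))/(-3 - (-4)) × (-3.1 - (-2))/(-3 - (-2)) × (-3.1 - (-1))/(-3 - (-1)) = 1.039500
L_2(-3.1) = (-3.1 - (-4))/(-2 - (-4)) × (-3.1 - (-3))/(-2 - (-3)) × (-3.1 - (-1))/(-2 - (-1)) = -0.094500
L_3(-3.1) = (-3.1 - (-4))/(-1 - (-4)) × (-3.1 - (-3))/(-1 - (-3)) × (-3.1 - (-2))/(-1 - (-2)) = 0.016500

P(-3.1) = 7×L_0(-3.1) + (-9)×L_1(-3.1) + (-8)×L_2(-3.1) + (-2)×L_3(-3.1)
P(-3.1) = -8.363000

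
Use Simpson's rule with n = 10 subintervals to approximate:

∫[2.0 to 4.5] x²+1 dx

f(x) = x²+1
a = 2.0, b = 4.5, n = 10
h = (b - a)/n = 0.250000

Simpson's rule: (h/3)[f(x₀) + 4f(x₁) + 2f(x₂) + ... + f(xₙ)]

x_0 = 2.0000, f(x_0) = 5.000000, coefficient = 1
x_1 = 2.2500, f(x_1) = 6.062500, coefficient = 4
x_2 = 2.5000, f(x_2) = 7.250000, coefficient = 2
x_3 = 2.7500, f(x_3) = 8.562500, coefficient = 4
x_4 = 3.0000, f(x_4) = 10.000000, coefficient = 2
x_5 = 3.2500, f(x_5) = 11.562500, coefficient = 4
x_6 = 3.5000, f(x_6) = 13.250000, coefficient = 2
x_7 = 3.7500, f(x_7) = 15.062500, coefficient = 4
x_8 = 4.0000, f(x_8) = 17.000000, coefficient = 2
x_9 = 4.2500, f(x_9) = 19.062500, coefficient = 4
x_10 = 4.5000, f(x_10) = 21.250000, coefficient = 1

I ≈ (0.250000/3) × 362.500000 = 30.208333
Exact value: 30.208333
Error: 0.000000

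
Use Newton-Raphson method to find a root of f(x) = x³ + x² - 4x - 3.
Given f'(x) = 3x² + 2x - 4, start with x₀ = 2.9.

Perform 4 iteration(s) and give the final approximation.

f(x) = x³ + x² - 4x - 3
f'(x) = 3x² + 2x - 4
x₀ = 2.9

Newton-Raphson formula: x_{n+1} = x_n - f(x_n)/f'(x_n)

Iteration 1:
  f(2.900000) = 18.199000
  f'(2.900000) = 27.030000
  x_1 = 2.900000 - 18.199000/27.030000 = 2.226711
Iteration 2:
  f(2.226711) = 4.091971
  f'(2.226711) = 15.328149
  x_2 = 2.226711 - 4.091971/15.328149 = 1.959753
Iteration 3:
  f(1.959753) = 0.528311
  f'(1.959753) = 11.441404
  x_3 = 1.959753 - 0.528311/11.441404 = 1.913578
Iteration 4:
  f(1.913578) = 0.014569
  f'(1.913578) = 10.812495
  x_4 = 1.913578 - 0.014569/10.812495 = 1.912230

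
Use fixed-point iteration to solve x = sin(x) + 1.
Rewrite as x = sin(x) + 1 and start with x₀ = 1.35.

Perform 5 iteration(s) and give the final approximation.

Equation: x = sin(x) + 1
Fixed-point form: x = sin(x) + 1
x₀ = 1.35

x_1 = g(1.350000) = 1.975723
x_2 = g(1.975723) = 1.919131
x_3 = g(1.919131) = 1.939942
x_4 = g(1.939942) = 1.932636
x_5 = g(1.932636) = 1.935247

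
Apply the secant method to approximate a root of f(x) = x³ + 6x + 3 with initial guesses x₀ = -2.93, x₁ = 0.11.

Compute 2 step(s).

f(x) = x³ + 6x + 3
x₀ = -2.93, x₁ = 0.11

Secant formula: x_{n+1} = x_n - f(x_n)(x_n - x_{n-1})/(f(x_n) - f(x_{n-1}))

Iteration 1:
  f(-2.930000) = -39.733757
  f(0.110000) = 3.661331
  x_2 = 0.110000 - 3.661331×(0.110000 - (-2.930000))/(3.661331 - (-39.733757))
       = -0.146491
Iteration 2:
  f(0.110000) = 3.661331
  f(-0.146491) = 2.117911
  x_3 = -0.146491 - 2.117911×(-0.146491 - 0.110000)/(2.117911 - 3.661331)
       = -0.498453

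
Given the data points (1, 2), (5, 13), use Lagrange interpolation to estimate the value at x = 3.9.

Lagrange interpolation formula:
P(x) = Σ yᵢ × Lᵢ(x)
where Lᵢ(x) = Π_{j≠i} (x - xⱼ)/(xᵢ - xⱼ)

L_0(3.9) = (3.9 - 5)/(1 - 5) = 0.275000
L_1(3.9) = (3.9 - 1)/(5 - 1) = 0.725000

P(3.9) = 2×L_0(3.9) + 13×L_1(3.9)
P(3.9) = 9.975000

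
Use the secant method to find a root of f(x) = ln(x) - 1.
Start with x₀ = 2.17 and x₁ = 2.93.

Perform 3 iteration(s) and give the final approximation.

f(x) = ln(x) - 1
x₀ = 2.17, x₁ = 2.93

Secant formula: x_{n+1} = x_n - f(x_n)(x_n - x_{n-1})/(f(x_n) - f(x_{n-1}))

Iteration 1:
  f(2.170000) = -0.225273
  f(2.930000) = 0.075002
  x_2 = 2.930000 - 0.075002×(2.930000 - 2.170000)/(0.075002 - (-0.225273))
       = 2.740168
Iteration 2:
  f(2.930000) = 0.075002
  f(2.740168) = 0.008019
  x_3 = 2.740168 - 0.008019×(2.740168 - 2.930000)/(0.008019 - 0.075002)
       = 2.717441
Iteration 3:
  f(2.740168) = 0.008019
  f(2.717441) = -0.000309
  x_4 = 2.717441 - (-0.000309)×(2.717441 - 2.740168)/(-0.000309 - 0.008019)
       = 2.718285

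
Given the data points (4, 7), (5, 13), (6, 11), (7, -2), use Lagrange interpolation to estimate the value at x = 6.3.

Lagrange interpolation formula:
P(x) = Σ yᵢ × Lᵢ(x)
where Lᵢ(x) = Π_{j≠i} (x - xⱼ)/(xᵢ - xⱼ)

L_0(6.3) = (6.3 - 5)/(4 - 5) × (6.3 - 6)/(4 - 6) × (6.3 - 7)/(4 - 7) = 0.045500
L_1(6.3) = (6.3 - 4)/(5 - 4) × (6.3 - 6)/(5 - 6) × (6.3 - 7)/(5 - 7) = -0.241500
L_2(6.3) = (6.3 - 4)/(6 - 4) × (6.3 - 5)/(6 - 5) × (6.3 - 7)/(6 - 7) = 1.046500
L_3(6.3) = (6.3 - 4)/(7 - 4) × (6.3 - 5)/(7 - 5) × (6.3 - 6)/(7 - 6) = 0.149500

P(6.3) = 7×L_0(6.3) + 13×L_1(6.3) + 11×L_2(6.3) + (-2)×L_3(6.3)
P(6.3) = 8.391500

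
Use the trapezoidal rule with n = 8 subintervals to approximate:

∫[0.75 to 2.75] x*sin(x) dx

f(x) = x*sin(x)
a = 0.75, b = 2.75, n = 8
h = (b - a)/n = 0.250000

Trapezoidal rule: (h/2)[f(x₀) + 2f(x₁) + 2f(x₂) + ... + f(xₙ)]

x_0 = 0.7500, f(x_0) = 0.511229, coefficient = 1
x_1 = 1.0000, f(x_1) = 0.841471, coefficient = 2
x_2 = 1.2500, f(x_2) = 1.186231, coefficient = 2
x_3 = 1.5000, f(x_3) = 1.496242, coefficient = 2
x_4 = 1.7500, f(x_4) = 1.721975, coefficient = 2
x_5 = 2.0000, f(x_5) = 1.818595, coefficient = 2
x_6 = 2.2500, f(x_6) = 1.750665, coefficient = 2
x_7 = 2.5000, f(x_7) = 1.496180, coefficient = 2
x_8 = 2.7500, f(x_8) = 1.049568, coefficient = 1

I ≈ (0.250000/2) × 22.183516 = 2.772939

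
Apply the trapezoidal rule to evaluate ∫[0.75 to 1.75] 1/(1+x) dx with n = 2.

f(x) = 1/(1+x)
a = 0.75, b = 1.75, n = 2
h = (b - a)/n = 0.500000

Trapezoidal rule: (h/2)[f(x₀) + 2f(x₁) + 2f(x₂) + ... + f(xₙ)]

x_0 = 0.7500, f(x_0) = 0.571429, coefficient = 1
x_1 = 1.2500, f(x_1) = 0.444444, coefficient = 2
x_2 = 1.7500, f(x_2) = 0.363636, coefficient = 1

I ≈ (0.500000/2) × 1.823954 = 0.455988
Exact value: 0.451985
Error: 0.004003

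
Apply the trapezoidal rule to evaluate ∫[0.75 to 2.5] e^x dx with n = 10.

f(x) = e^x
a = 0.75, b = 2.5, n = 10
h = (b - a)/n = 0.175000

Trapezoidal rule: (h/2)[f(x₀) + 2f(x₁) + 2f(x₂) + ... + f(xₙ)]

x_0 = 0.7500, f(x_0) = 2.117000, coefficient = 1
x_1 = 0.9250, f(x_1) = 2.521868, coefficient = 2
x_2 = 1.1000, f(x_2) = 3.004166, coefficient = 2
x_3 = 1.2750, f(x_3) = 3.578701, coefficient = 2
x_4 = 1.4500, f(x_4) = 4.263115, coefficient = 2
x_5 = 1.6250, f(x_5) = 5.078419, coefficient = 2
x_6 = 1.8000, f(x_6) = 6.049647, coefficient = 2
x_7 = 1.9750, f(x_7) = 7.206620, coefficient = 2
x_8 = 2.1500, f(x_8) = 8.584858, coefficient = 2
x_9 = 2.3250, f(x_9) = 10.226680, coefficient = 2
x_10 = 2.5000, f(x_10) = 12.182494, coefficient = 1

I ≈ (0.175000/2) × 115.327644 = 10.091169
Exact value: 10.065494
Error: 0.025675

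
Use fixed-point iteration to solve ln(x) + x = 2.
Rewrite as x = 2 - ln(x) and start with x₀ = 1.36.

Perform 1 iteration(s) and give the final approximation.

Equation: ln(x) + x = 2
Fixed-point form: x = 2 - ln(x)
x₀ = 1.36

x_1 = g(1.360000) = 1.692515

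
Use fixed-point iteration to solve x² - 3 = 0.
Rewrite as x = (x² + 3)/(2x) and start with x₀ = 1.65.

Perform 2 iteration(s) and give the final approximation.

Equation: x² - 3 = 0
Fixed-point form: x = (x² + 3)/(2x)
x₀ = 1.65

x_1 = g(1.650000) = 1.734091
x_2 = g(1.734091) = 1.732052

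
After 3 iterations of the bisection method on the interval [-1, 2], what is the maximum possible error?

Bisection error bound: |error| ≤ (b-a)/2^n
|error| ≤ (2 - (-1))/2^3 = 3/2^3
|error| ≤ 0.3750000000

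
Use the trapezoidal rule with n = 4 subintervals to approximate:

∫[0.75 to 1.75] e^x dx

f(x) = e^x
a = 0.75, b = 1.75, n = 4
h = (b - a)/n = 0.250000

Trapezoidal rule: (h/2)[f(x₀) + 2f(x₁) + 2f(x₂) + ... + f(xₙ)]

x_0 = 0.7500, f(x_0) = 2.117000, coefficient = 1
x_1 = 1.0000, f(x_1) = 2.718282, coefficient = 2
x_2 = 1.2500, f(x_2) = 3.490343, coefficient = 2
x_3 = 1.5000, f(x_3) = 4.481689, coefficient = 2
x_4 = 1.7500, f(x_4) = 5.754603, coefficient = 1

I ≈ (0.250000/2) × 29.252230 = 3.656529
Exact value: 3.637603
Error: 0.018926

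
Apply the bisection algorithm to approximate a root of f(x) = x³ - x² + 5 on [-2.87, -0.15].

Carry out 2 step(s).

f(x) = x³ - x² + 5
Initial interval: [-2.87, -0.15]

Iteration 1:
  c_1 = (-2.870000 + (-0.150000))/2 = -1.510000
  f(c_1) = f(-1.510000) = -0.723051
  f(a) × f(c) ≥ 0, new interval: [-1.510000, -0.150000]
Iteration 2:
  c_2 = (-1.510000 + (-0.150000))/2 = -0.830000
  f(c_2) = f(-0.830000) = 3.739313
  f(a) × f(c) < 0, new interval: [-1.510000, -0.830000]

After 2 iteration(s), the approximation is c_2 = -0.830000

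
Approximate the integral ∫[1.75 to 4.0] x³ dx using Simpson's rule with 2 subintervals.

f(x) = x³
a = 1.75, b = 4.0, n = 2
h = (b - a)/n = 1.125000

Simpson's rule: (h/3)[f(x₀) + 4f(x₁) + 2f(x₂) + ... + f(xₙ)]

x_0 = 1.7500, f(x_0) = 5.359375, coefficient = 1
x_1 = 2.8750, f(x_1) = 23.763672, coefficient = 4
x_2 = 4.0000, f(x_2) = 64.000000, coefficient = 1

I ≈ (1.125000/3) × 164.414062 = 61.655273
Exact value: 61.655273
Error: 0.000000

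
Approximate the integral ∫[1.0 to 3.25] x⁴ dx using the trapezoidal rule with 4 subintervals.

f(x) = x⁴
a = 1.0, b = 3.25, n = 4
h = (b - a)/n = 0.562500

Trapezoidal rule: (h/2)[f(x₀) + 2f(x₁) + 2f(x₂) + ... + f(xₙ)]

x_0 = 1.0000, f(x_0) = 1.000000, coefficient = 1
x_1 = 1.5625, f(x_1) = 5.960464, coefficient = 2
x_2 = 2.1250, f(x_2) = 20.390869, coefficient = 2
x_3 = 2.6875, f(x_3) = 52.166763, coefficient = 2
x_4 = 3.2500, f(x_4) = 111.566406, coefficient = 1

I ≈ (0.562500/2) × 269.602600 = 75.825731
Exact value: 72.318164
Error: 3.507567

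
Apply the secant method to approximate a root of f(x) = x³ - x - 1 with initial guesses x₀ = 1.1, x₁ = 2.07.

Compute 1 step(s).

f(x) = x³ - x - 1
x₀ = 1.1, x₁ = 2.07

Secant formula: x_{n+1} = x_n - f(x_n)(x_n - x_{n-1})/(f(x_n) - f(x_{n-1}))

Iteration 1:
  f(1.100000) = -0.769000
  f(2.070000) = 5.799743
  x_2 = 2.070000 - 5.799743×(2.070000 - 1.100000)/(5.799743 - (-0.769000))
       = 1.213557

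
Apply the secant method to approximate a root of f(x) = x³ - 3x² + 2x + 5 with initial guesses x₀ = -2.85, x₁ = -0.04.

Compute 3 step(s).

f(x) = x³ - 3x² + 2x + 5
x₀ = -2.85, x₁ = -0.04

Secant formula: x_{n+1} = x_n - f(x_n)(x_n - x_{n-1})/(f(x_n) - f(x_{n-1}))

Iteration 1:
  f(-2.850000) = -48.216625
  f(-0.040000) = 4.915136
  x_2 = -0.040000 - 4.915136×(-0.040000 - (-2.850000))/(4.915136 - (-48.216625))
       = -0.299949
Iteration 2:
  f(-0.040000) = 4.915136
  f(-0.299949) = 4.103209
  x_3 = -0.299949 - 4.103209×(-0.299949 - (-0.040000))/(4.103209 - 4.915136)
       = -1.613643
Iteration 3:
  f(-0.299949) = 4.103209
  f(-1.613643) = -10.240483
  x_4 = -1.613643 - (-10.240483)×(-1.613643 - (-0.299949))/(-10.240483 - 4.103209)
       = -0.675749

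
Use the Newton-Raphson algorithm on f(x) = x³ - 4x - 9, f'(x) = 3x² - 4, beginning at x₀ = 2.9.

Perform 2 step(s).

f(x) = x³ - 4x - 9
f'(x) = 3x² - 4
x₀ = 2.9

Newton-Raphson formula: x_{n+1} = x_n - f(x_n)/f'(x_n)

Iteration 1:
  f(2.900000) = 3.789000
  f'(2.900000) = 21.230000
  x_1 = 2.900000 - 3.789000/21.230000 = 2.721526
Iteration 2:
  f(2.721526) = 0.271435
  f'(2.721526) = 18.220114
  x_2 = 2.721526 - 0.271435/18.220114 = 2.706629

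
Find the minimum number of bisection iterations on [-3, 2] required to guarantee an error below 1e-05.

We need (b-a)/2^n ≤ 1e-05
(2 - (-3))/2^n ≤ 1e-05
5/2^n ≤ 1e-05
2^n ≥ 500000
n ≥ log₂(500000) = 18.93
n ≥ 19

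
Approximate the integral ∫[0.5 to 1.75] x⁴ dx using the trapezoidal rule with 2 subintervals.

f(x) = x⁴
a = 0.5, b = 1.75, n = 2
h = (b - a)/n = 0.625000

Trapezoidal rule: (h/2)[f(x₀) + 2f(x₁) + 2f(x₂) + ... + f(xₙ)]

x_0 = 0.5000, f(x_0) = 0.062500, coefficient = 1
x_1 = 1.1250, f(x_1) = 1.601807, coefficient = 2
x_2 = 1.7500, f(x_2) = 9.378906, coefficient = 1

I ≈ (0.625000/2) × 12.645020 = 3.951569
Exact value: 3.276367
Error: 0.675201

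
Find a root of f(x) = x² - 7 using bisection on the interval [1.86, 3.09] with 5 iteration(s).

f(x) = x² - 7
Initial interval: [1.86, 3.09]

Iteration 1:
  c_1 = (1.860000 + 3.090000)/2 = 2.475000
  f(c_1) = f(2.475000) = -0.874375
  f(a) × f(c) ≥ 0, new interval: [2.475000, 3.090000]
Iteration 2:
  c_2 = (2.475000 + 3.090000)/2 = 2.782500
  f(c_2) = f(2.782500) = 0.742306
  f(a) × f(c) < 0, new interval: [2.475000, 2.782500]
Iteration 3:
  c_3 = (2.475000 + 2.782500)/2 = 2.628750
  f(c_3) = f(2.628750) = -0.089673
  f(a) × f(c) ≥ 0, new interval: [2.628750, 2.782500]
Iteration 4:
  c_4 = (2.628750 + 2.782500)/2 = 2.705625
  f(c_4) = f(2.705625) = 0.320407
  f(a) × f(c) < 0, new interval: [2.628750, 2.705625]
Iteration 5:
  c_5 = (2.628750 + 2.705625)/2 = 2.667187
  f(c_5) = f(2.667187) = 0.113889
  f(a) × f(c) < 0, new interval: [2.628750, 2.667187]

After 5 iteration(s), the approximation is c_5 = 2.667187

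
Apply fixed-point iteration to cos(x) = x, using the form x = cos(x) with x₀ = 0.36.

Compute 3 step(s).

Equation: cos(x) = x
Fixed-point form: x = cos(x)
x₀ = 0.36

x_1 = g(0.360000) = 0.935897
x_2 = g(0.935897) = 0.593097
x_3 = g(0.593097) = 0.829214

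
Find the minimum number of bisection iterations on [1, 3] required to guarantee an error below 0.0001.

We need (b-a)/2^n ≤ 0.0001
(3 - 1)/2^n ≤ 0.0001
2/2^n ≤ 0.0001
2^n ≥ 20000
n ≥ log₂(20000) = 14.29
n ≥ 15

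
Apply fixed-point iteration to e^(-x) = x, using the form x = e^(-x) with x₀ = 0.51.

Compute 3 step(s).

Equation: e^(-x) = x
Fixed-point form: x = e^(-x)
x₀ = 0.51

x_1 = g(0.510000) = 0.600496
x_2 = g(0.600496) = 0.548540
x_3 = g(0.548540) = 0.577793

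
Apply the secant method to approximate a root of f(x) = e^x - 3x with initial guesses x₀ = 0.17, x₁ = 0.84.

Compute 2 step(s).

f(x) = e^x - 3x
x₀ = 0.17, x₁ = 0.84

Secant formula: x_{n+1} = x_n - f(x_n)(x_n - x_{n-1})/(f(x_n) - f(x_{n-1}))

Iteration 1:
  f(0.170000) = 0.675305
  f(0.840000) = -0.203633
  x_2 = 0.840000 - (-0.203633)×(0.840000 - 0.170000)/(-0.203633 - 0.675305)
       = 0.684774
Iteration 2:
  f(0.840000) = -0.203633
  f(0.684774) = -0.070998
  x_3 = 0.684774 - (-0.070998)×(0.684774 - 0.840000)/(-0.070998 - (-0.203633))
       = 0.601683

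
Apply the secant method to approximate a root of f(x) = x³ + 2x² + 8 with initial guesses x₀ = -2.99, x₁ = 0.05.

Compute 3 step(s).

f(x) = x³ + 2x² + 8
x₀ = -2.99, x₁ = 0.05

Secant formula: x_{n+1} = x_n - f(x_n)(x_n - x_{n-1})/(f(x_n) - f(x_{n-1}))

Iteration 1:
  f(-2.990000) = -0.850699
  f(0.050000) = 8.005125
  x_2 = 0.050000 - 8.005125×(0.050000 - (-2.990000))/(8.005125 - (-0.850699))
       = -2.697975
Iteration 2:
  f(0.050000) = 8.005125
  f(-2.697975) = 2.919395
  x_3 = -2.697975 - 2.919395×(-2.697975 - 0.050000)/(2.919395 - 8.005125)
       = -4.275413
Iteration 3:
  f(-2.697975) = 2.919395
  f(-4.275413) = -33.592629
  x_4 = -4.275413 - (-33.592629)×(-4.275413 - (-2.697975))/(-33.592629 - 2.919395)
       = -2.824102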